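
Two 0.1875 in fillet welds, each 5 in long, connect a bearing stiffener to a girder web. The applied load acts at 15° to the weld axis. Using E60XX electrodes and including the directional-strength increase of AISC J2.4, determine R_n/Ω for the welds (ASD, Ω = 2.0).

R_n/Ω ≈ 25.4 kips

E60XX → F_EXX = 60 ksi.
t_e = 0.707 × 0.1875 = 0.1326 in; A_we = 0.1326 × 10 = 1.326 in².
Directional factor: 1.0 + 0.5 sin^1.5(15°) = 1.066.
F_nw = 0.6 × 60 × 1.066 = 38.37 ksi.
R_n/Ω = (38.37 × 1.326) / 2.0 = 25.43 kips.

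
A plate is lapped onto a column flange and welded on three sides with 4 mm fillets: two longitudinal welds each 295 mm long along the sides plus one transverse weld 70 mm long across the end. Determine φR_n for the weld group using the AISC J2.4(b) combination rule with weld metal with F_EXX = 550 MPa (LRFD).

φR_n ≈ 462 kN

t_e = 0.707 × 4 = 2.828 mm.
R_nwl = 0.6 × 550 × 2.828 × 590 × 10⁻³ = 550.6 kN (longitudinal, 2 welds).
R_nwt = 0.6 × 550 × 2.828 × 70 × 10⁻³ = 65.33 kN (transverse, base value).
(i) R_nwl + R_nwt = 615.9 kN; (ii) 0.85 R_nwl + 1.5 R_nwt = 566 kN.
R_n = max = 615.9 kN [governs: (i)]; φR_n = 462 kN.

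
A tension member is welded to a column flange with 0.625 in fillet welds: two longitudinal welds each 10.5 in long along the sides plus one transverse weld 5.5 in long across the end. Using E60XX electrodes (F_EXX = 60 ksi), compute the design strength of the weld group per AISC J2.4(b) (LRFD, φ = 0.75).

φR_n ≈ 316 kip

t_e = 0.707 × 0.625 = 0.4419 in.
R_nwl = 0.6 × 60 × 0.4419 × 21 = 334.1 kip (longitudinal, 2 welds).
R_nwt = 0.6 × 60 × 0.4419 × 5.5 = 87.49 kip (transverse, base value).
(i) R_nwl + R_nwt = 421.5 kip; (ii) 0.85 R_nwl + 1.5 R_nwt = 415.2 kip.
R_n = max = 421.5 kip [governs: (i)]; φR_n = 316.2 kip.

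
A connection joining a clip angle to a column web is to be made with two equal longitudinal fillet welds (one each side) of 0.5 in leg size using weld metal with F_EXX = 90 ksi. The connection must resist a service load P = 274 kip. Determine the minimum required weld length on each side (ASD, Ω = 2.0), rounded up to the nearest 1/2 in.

L = 14.5 in on each side

Throat t_e = 0.707 × 0.5 = 0.3535 in.
r_n/Ω = (0.6 × 90 × 0.3535) / 2.0 = 9.544 kip/in.
L_req = P / (r_n/Ω) = 274 / 9.544 = 28.71 in total.
Per side: 28.71 / 2 = 14.35 in.
Round up → use L = 14.5 in on each side.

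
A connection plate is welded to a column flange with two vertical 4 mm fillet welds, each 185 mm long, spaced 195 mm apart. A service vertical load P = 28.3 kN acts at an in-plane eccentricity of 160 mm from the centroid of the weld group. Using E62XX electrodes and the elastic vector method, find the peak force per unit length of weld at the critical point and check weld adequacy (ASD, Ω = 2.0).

E62XX → F_EXX = 620 MPa.
Total weld length L_w = 370 mm. Treat welds as unit-width lines.
Polar moment about centroid: J = 2[d³/12 + d(b/2)²] = 2[185³/12 + 185×97.5²] = 4573000 mm³.
Direct shear f_v = P/L_w = 28.3×10³ / 370 = 76.49 N/mm (vertical).
Torsion M = P·e = 28.3×10³ × 160 = 4528000 N·mm.
Critical point at (x, y) = (97.5, 92.5) from centroid. f_tx = M·y/J = 91.6 N/mm; f_ty = M·x/J = 96.55 N/mm.
Resultant f_max = √[f_tx² + (f_v + f_ty)²] = √[91.6² + (76.49 + 96.55)²] = 195.8 N/mm.
Capacity per unit length: r_n/Ω = (1/2.0) × 0.6 × 620 × (0.707 × 4) = 526 N/mm.
195.8 ≤ 526 → adequate.

f_max ≈ 196 N/mm; adequate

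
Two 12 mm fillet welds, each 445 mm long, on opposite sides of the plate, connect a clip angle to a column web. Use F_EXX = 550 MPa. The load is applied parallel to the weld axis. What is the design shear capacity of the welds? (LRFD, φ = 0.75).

Effective throat t_e = 0.707 × 12 = 8.484 mm.
Total length L = 890 mm; A_we = 8.484 × 890 = 7551 mm².
F_nw = 0.6 F_EXX = 0.6 × 550 = 330 MPa.
φR_n = 0.75 × 330 × 7551 × 10⁻³ = 1869 kN.

φR_n ≈ 1870 kN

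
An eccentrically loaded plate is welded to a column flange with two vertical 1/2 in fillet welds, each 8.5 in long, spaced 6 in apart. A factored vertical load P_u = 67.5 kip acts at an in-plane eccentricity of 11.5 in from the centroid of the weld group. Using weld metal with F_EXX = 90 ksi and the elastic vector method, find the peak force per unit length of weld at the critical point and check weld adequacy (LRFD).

f_max ≈ 18.4 kip/in; NOT adequate

Total weld length L_w = 17 in. Treat welds as unit-width lines.
Polar moment about centroid: J = 2[d³/12 + d(b/2)²] = 2[8.5³/12 + 8.5×3²] = 255.4 in³.
Direct shear f_v = P/L_w = 67.5 / 17 = 3.971 kip/in (vertical).
Torsion M = P·e = 67.5 × 11.5 = 776.25 kip·in.
Critical point at (x, y) = (3, 4.25) from centroid. f_tx = M·y/J = 12.92 kip/in; f_ty = M·x/J = 9.12 kip/in.
Resultant f_max = √[f_tx² + (f_v + f_ty)²] = √[12.92² + (3.971 + 9.12)²] = 18.39 kip/in.
Capacity per unit length: φr_n = 0.75 × 0.6 × 90 × (0.707 × 0.5) = 14.32 kip/in.
18.39 > 14.32 → NOT adequate.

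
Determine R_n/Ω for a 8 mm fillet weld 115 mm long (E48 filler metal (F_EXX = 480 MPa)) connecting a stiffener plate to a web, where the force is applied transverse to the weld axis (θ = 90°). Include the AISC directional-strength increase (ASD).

R_n/Ω ≈ 140 kN

t_e = 0.707 × 8 = 5.656 mm; A_we = 5.656 × 115 = 650.4 mm².
Directional factor: 1.0 + 0.5 sin^1.5(90°) = 1.5.
F_nw = 0.6 × 480 × 1.5 = 432 MPa.
R_n/Ω = (432 × 650.4) / 2.0 × 10⁻³ = 140.5 kN.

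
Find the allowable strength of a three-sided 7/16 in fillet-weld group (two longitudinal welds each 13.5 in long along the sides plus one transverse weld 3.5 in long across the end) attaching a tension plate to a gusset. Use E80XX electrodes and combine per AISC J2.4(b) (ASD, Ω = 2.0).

E80XX → F_EXX = 80 ksi.
t_e = 0.707 × 0.4375 = 0.3093 in.
R_nwl = 0.6 × 80 × 0.3093 × 27 = 400.9 kip (longitudinal, 2 welds).
R_nwt = 0.6 × 80 × 0.3093 × 3.5 = 51.96 kip (transverse, base value).
(i) R_nwl + R_nwt = 452.8 kip; (ii) 0.85 R_nwl + 1.5 R_nwt = 418.7 kip.
R_n = max = 452.8 kip [governs: (i)]; R_n/Ω = 226.4 kip.

R_n/Ω ≈ 226 kip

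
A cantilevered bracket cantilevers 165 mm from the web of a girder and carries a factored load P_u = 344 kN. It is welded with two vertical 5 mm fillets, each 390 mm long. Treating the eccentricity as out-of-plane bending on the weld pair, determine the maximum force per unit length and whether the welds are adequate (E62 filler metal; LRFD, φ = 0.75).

E62XX → F_EXX = 620 MPa.
L_w = 2 × 390 = 780 mm; section modulus (unit throat) S = 2 × L²/6 = 50700 mm².
Direct shear f_v = P/L_w = 344×10³/780 = 441 N/mm.
Moment M = P × e = 344×10³ × 165 = 56760000 N·mm; bending f_b = M/S = 1120 N/mm.
f_max = √(f_v² + f_b²) = √(441² + 1120²) = 1203 N/mm.
φr_n = 0.75 × 0.6 × 620 × (0.707 × 5) = 986.3 N/mm → NOT adequate.

f_max ≈ 1200 N/mm; NOT adequate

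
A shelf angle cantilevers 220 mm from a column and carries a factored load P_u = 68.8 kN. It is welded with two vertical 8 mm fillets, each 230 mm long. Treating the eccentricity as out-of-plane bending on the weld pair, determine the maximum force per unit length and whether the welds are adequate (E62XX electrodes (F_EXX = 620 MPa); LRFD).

f_max ≈ 871 N/mm; adequate

L_w = 2 × 230 = 460 mm; section modulus (unit throat) S = 2 × L²/6 = 17630 mm².
Direct shear f_v = P/L_w = 68.8×10³/460 = 149.6 N/mm.
Moment M = P × e = 68.8×10³ × 220 = 15136000 N·mm; bending f_b = M/S = 858.4 N/mm.
f_max = √(f_v² + f_b²) = √(149.6² + 858.4²) = 871.3 N/mm.
φr_n = 0.75 × 0.6 × 620 × (0.707 × 8) = 1578 N/mm → adequate.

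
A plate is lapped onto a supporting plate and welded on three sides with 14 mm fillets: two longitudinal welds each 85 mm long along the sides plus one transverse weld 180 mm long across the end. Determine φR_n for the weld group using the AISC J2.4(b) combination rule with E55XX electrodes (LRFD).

E55XX → F_EXX = 550 MPa.
t_e = 0.707 × 14 = 9.898 mm.
R_nwl = 0.6 × 550 × 9.898 × 170 × 10⁻³ = 555.3 kN (longitudinal, 2 welds).
R_nwt = 0.6 × 550 × 9.898 × 180 × 10⁻³ = 587.9 kN (transverse, base value).
(i) R_nwl + R_nwt = 1143 kN; (ii) 0.85 R_nwl + 1.5 R_nwt = 1354 kN.
R_n = max = 1354 kN [governs: (ii)]; φR_n = 1015 kN.

φR_n ≈ 1020 kN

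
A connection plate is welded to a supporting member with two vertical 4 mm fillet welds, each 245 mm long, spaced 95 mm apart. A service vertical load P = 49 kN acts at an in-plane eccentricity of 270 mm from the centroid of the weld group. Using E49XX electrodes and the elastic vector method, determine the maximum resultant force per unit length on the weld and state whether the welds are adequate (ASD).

E49XX → F_EXX = 490 MPa.
Total weld length L_w = 490 mm. Treat welds as unit-width lines.
Polar moment about centroid: J = 2[d³/12 + d(b/2)²] = 2[245³/12 + 245×47.5²] = 3557000 mm³.
Direct shear f_v = P/L_w = 49×10³ / 490 = 100 N/mm (vertical).
Torsion M = P·e = 49×10³ × 270 = 13230000 N·mm.
Critical point at (x, y) = (47.5, 122.5) from centroid. f_tx = M·y/J = 455.7 N/mm; f_ty = M·x/J = 176.7 N/mm.
Resultant f_max = √[f_tx² + (f_v + f_ty)²] = √[455.7² + (100 + 176.7)²] = 533.1 N/mm.
Capacity per unit length: r_n/Ω = (1/2.0) × 0.6 × 490 × (0.707 × 4) = 415.7 N/mm.
533.1 > 415.7 → NOT adequate.

f_max ≈ 533 N/mm; NOT adequate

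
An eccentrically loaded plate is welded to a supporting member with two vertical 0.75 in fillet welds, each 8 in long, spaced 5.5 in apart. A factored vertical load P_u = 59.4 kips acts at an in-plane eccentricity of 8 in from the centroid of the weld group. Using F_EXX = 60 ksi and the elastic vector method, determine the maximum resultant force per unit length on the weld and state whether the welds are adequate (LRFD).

f_max ≈ 13.6 kip/in; adequate

Total weld length L_w = 16 in. Treat welds as unit-width lines.
Polar moment about centroid: J = 2[d³/12 + d(b/2)²] = 2[8³/12 + 8×2.75²] = 206.3 in³.
Direct shear f_v = P/L_w = 59.4 / 16 = 3.712 kip/in (vertical).
Torsion M = P·e = 59.4 × 8 = 475.2 kip·in.
Critical point at (x, y) = (2.75, 4) from centroid. f_tx = M·y/J = 9.212 kip/in; f_ty = M·x/J = 6.333 kip/in.
Resultant f_max = √[f_tx² + (f_v + f_ty)²] = √[9.212² + (3.712 + 6.333)²] = 13.63 kip/in.
Capacity per unit length: φr_n = 0.75 × 0.6 × 60 × (0.707 × 0.75) = 14.32 kip/in.
13.63 ≤ 14.32 → adequate.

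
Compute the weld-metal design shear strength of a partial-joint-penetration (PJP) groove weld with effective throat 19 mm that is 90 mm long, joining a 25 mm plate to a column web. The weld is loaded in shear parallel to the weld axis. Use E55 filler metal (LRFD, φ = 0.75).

φR_n ≈ 423 kN

E55XX → F_EXX = 550 MPa.
Effective throat (given) t_e = 19 mm.
A_we = 19 × 90 = 1710 mm².
F_nw = 0.6 F_EXX = 330 MPa.
φR_n = 0.75 × 330 × 1710 × 10⁻³ = 423.2 kN.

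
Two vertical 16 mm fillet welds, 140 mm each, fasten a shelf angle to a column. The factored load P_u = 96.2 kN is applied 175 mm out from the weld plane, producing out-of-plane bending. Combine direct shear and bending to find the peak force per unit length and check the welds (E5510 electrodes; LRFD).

E55XX → F_EXX = 550 MPa.
L_w = 2 × 140 = 280 mm; section modulus (unit throat) S = 2 × L²/6 = 6533 mm².
Direct shear f_v = P/L_w = 96.2×10³/280 = 343.6 N/mm.
Moment M = P × e = 96.2×10³ × 175 = 16835000 N·mm; bending f_b = M/S = 2577 N/mm.
f_max = √(f_v² + f_b²) = √(343.6² + 2577²) = 2600 N/mm.
φr_n = 0.75 × 0.6 × 550 × (0.707 × 16) = 2800 N/mm → adequate.

f_max ≈ 2600 N/mm; adequate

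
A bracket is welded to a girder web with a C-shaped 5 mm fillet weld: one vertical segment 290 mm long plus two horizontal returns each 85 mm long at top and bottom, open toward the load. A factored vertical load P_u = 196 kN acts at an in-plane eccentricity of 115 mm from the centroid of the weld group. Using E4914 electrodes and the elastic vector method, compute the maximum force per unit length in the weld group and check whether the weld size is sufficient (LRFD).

E49XX → F_EXX = 490 MPa.
Total weld length L_w = 460 mm. Treat welds as unit-width lines.
Centroid: x̄ = 2×85×42.5 / 460 = 15.71 mm from the vertical weld.
Polar moment about centroid: J = I_x + I_y = [290³/12 + 2×85×145²] + [290×15.71² + 2(85³/12 + 85×26.79²)] = 5903000 mm³.
Direct shear f_v = P/L_w = 196×10³ / 460 = 426.1 N/mm (vertical).
Torsion M = P·e = 196×10³ × 115 = 22540000 N·mm.
Critical point at (x, y) = (69.29, 145) from centroid. f_tx = M·y/J = 553.7 N/mm; f_ty = M·x/J = 264.6 N/mm.
Resultant f_max = √[f_tx² + (f_v + f_ty)²] = √[553.7² + (426.1 + 264.6)²] = 885.2 N/mm.
Capacity per unit length: φr_n = 0.75 × 0.6 × 490 × (0.707 × 5) = 779.5 N/mm.
885.2 > 779.5 → NOT adequate.

f_max ≈ 885 N/mm; NOT adequate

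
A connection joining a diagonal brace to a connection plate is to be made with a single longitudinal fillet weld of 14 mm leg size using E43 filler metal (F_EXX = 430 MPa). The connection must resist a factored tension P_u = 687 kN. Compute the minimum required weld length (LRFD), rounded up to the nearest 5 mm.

Throat t_e = 0.707 × 14 = 9.898 mm.
φr_n = 0.75 × 0.6 × 430 × 9.898 × 10⁻³ = 1.915 kN/mm.
L_req = P_u / φr_n = 687 / 1.915 = 358.7 mm total.
Round up → use L = 360 mm.

L = 360 mm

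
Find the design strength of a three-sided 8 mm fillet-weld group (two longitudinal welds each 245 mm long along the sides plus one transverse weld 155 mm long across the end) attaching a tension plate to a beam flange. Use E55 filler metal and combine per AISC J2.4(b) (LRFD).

E55XX → F_EXX = 550 MPa.
t_e = 0.707 × 8 = 5.656 mm.
R_nwl = 0.6 × 550 × 5.656 × 490 × 10⁻³ = 914.6 kN (longitudinal, 2 welds).
R_nwt = 0.6 × 550 × 5.656 × 155 × 10⁻³ = 289.3 kN (transverse, base value).
(i) R_nwl + R_nwt = 1204 kN; (ii) 0.85 R_nwl + 1.5 R_nwt = 1211 kN.
R_n = max = 1211 kN [governs: (ii)]; φR_n = 908.5 kN.

φR_n ≈ 909 kN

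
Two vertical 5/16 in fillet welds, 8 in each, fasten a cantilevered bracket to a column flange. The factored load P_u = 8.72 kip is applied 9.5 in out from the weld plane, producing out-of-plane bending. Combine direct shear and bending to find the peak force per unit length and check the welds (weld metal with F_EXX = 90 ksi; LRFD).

f_max ≈ 3.92 kip/in; adequate

L_w = 2 × 8 = 16 in; section modulus (unit throat) S = 2 × L²/6 = 21.33 in².
Direct shear f_v = P/L_w = 8.72/16 = 0.545 kip/in.
Moment M = P × e = 8.72 × 9.5 = 82.84 kip·in; bending f_b = M/S = 3.883 kip/in.
f_max = √(f_v² + f_b²) = √(0.545² + 3.883²) = 3.921 kip/in.
φr_n = 0.75 × 0.6 × 90 × (0.707 × 0.3125) = 8.948 kip/in → adequate.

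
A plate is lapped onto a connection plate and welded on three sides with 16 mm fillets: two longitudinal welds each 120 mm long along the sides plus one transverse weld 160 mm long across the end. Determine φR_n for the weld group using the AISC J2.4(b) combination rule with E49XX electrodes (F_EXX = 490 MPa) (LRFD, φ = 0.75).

t_e = 0.707 × 16 = 11.31 mm.
R_nwl = 0.6 × 490 × 11.31 × 240 × 10⁻³ = 798.2 kN (longitudinal, 2 welds).
R_nwt = 0.6 × 490 × 11.31 × 160 × 10⁻³ = 532.1 kN (transverse, base value).
(i) R_nwl + R_nwt = 1330 kN; (ii) 0.85 R_nwl + 1.5 R_nwt = 1477 kN.
R_n = max = 1477 kN [governs: (ii)]; φR_n = 1107 kN.

φR_n ≈ 1110 kN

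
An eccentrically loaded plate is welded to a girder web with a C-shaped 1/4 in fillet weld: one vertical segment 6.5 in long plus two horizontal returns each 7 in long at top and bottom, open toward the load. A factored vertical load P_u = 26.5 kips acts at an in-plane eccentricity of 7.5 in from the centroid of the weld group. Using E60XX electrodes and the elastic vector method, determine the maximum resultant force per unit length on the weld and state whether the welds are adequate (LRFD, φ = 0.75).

f_max ≈ 5.08 kip/in; NOT adequate

E60XX → F_EXX = 60 ksi.
Total weld length L_w = 20.5 in. Treat welds as unit-width lines.
Centroid: x̄ = 2×7×3.5 / 20.5 = 2.39 in from the vertical weld.
Polar moment about centroid: J = I_x + I_y = [6.5³/12 + 2×7×3.25²] + [6.5×2.39² + 2(7³/12 + 7×1.11²)] = 282.3 in³.
Direct shear f_v = P/L_w = 26.5 / 20.5 = 1.293 kip/in (vertical).
Torsion M = P·e = 26.5 × 7.5 = 198.75 kip·in.
Critical point at (x, y) = (4.61, 3.25) from centroid. f_tx = M·y/J = 2.288 kip/in; f_ty = M·x/J = 3.245 kip/in.
Resultant f_max = √[f_tx² + (f_v + f_ty)²] = √[2.288² + (1.293 + 3.245)²] = 5.082 kip/in.
Capacity per unit length: φr_n = 0.75 × 0.6 × 60 × (0.707 × 0.25) = 4.772 kip/in.
5.082 > 4.772 → NOT adequate.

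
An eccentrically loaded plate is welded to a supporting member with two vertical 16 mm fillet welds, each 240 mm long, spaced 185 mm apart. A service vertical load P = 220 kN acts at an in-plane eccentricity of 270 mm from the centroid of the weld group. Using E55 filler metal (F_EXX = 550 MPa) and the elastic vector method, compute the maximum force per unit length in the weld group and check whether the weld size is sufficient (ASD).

Total weld length L_w = 480 mm. Treat welds as unit-width lines.
Polar moment about centroid: J = 2[d³/12 + d(b/2)²] = 2[240³/12 + 240×92.5²] = 6411000 mm³.
Direct shear f_v = P/L_w = 220×10³ / 480 = 458.3 N/mm (vertical).
Torsion M = P·e = 220×10³ × 270 = 59400000 N·mm.
Critical point at (x, y) = (92.5, 120) from centroid. f_tx = M·y/J = 1112 N/mm; f_ty = M·x/J = 857 N/mm.
Resultant f_max = √[f_tx² + (f_v + f_ty)²] = √[1112² + (458.3 + 857)²] = 1722 N/mm.
Capacity per unit length: r_n/Ω = (1/2.0) × 0.6 × 550 × (0.707 × 16) = 1866 N/mm.
1722 ≤ 1866 → adequate.

f_max ≈ 1720 N/mm; adequate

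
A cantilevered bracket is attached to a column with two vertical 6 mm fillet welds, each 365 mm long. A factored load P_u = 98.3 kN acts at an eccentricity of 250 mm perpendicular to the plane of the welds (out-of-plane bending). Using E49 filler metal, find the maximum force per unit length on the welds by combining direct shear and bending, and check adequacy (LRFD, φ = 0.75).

f_max ≈ 570 N/mm; adequate

E49XX → F_EXX = 490 MPa.
L_w = 2 × 365 = 730 mm; section modulus (unit throat) S = 2 × L²/6 = 44410 mm².
Direct shear f_v = P/L_w = 98.3×10³/730 = 134.7 N/mm.
Moment M = P × e = 98.3×10³ × 250 = 24575000 N·mm; bending f_b = M/S = 553.4 N/mm.
f_max = √(f_v² + f_b²) = √(134.7² + 553.4²) = 569.5 N/mm.
φr_n = 0.75 × 0.6 × 490 × (0.707 × 6) = 935.4 N/mm → adequate.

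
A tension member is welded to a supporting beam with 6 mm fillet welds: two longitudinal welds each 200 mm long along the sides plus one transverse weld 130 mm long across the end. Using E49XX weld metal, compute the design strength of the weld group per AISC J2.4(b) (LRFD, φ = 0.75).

φR_n ≈ 500 kN

E49XX → F_EXX = 490 MPa.
t_e = 0.707 × 6 = 4.242 mm.
R_nwl = 0.6 × 490 × 4.242 × 400 × 10⁻³ = 498.9 kN (longitudinal, 2 welds).
R_nwt = 0.6 × 490 × 4.242 × 130 × 10⁻³ = 162.1 kN (transverse, base value).
(i) R_nwl + R_nwt = 661 kN; (ii) 0.85 R_nwl + 1.5 R_nwt = 667.2 kN.
R_n = max = 667.2 kN [governs: (ii)]; φR_n = 500.4 kN.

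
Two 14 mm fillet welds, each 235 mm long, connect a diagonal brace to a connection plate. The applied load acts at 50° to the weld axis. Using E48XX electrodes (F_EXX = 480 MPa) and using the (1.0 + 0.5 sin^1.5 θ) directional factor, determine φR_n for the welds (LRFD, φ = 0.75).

t_e = 0.707 × 14 = 9.898 mm; A_we = 9.898 × 470 = 4652 mm².
Directional factor: 1.0 + 0.5 sin^1.5(50°) = 1.335.
F_nw = 0.6 × 480 × 1.335 = 384.5 MPa.
φR_n = 0.75 × 384.5 × 4652 × 10⁻³ = 1342 kN.

φR_n ≈ 1340 kN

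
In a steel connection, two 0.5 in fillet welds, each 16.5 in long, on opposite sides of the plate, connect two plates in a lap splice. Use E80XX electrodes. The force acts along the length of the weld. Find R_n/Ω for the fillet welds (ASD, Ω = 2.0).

E80XX → F_EXX = 80 ksi.
Effective throat t_e = 0.707 × 0.5 = 0.3535 in.
Total length L = 33 in; A_we = 0.3535 × 33 = 11.67 in².
F_nw = 0.6 F_EXX = 0.6 × 80 = 48 ksi.
R_n = 48 × 11.67 = 559.9 kip; R_n/Ω = 559.9/2.0 = 280 kip.

R_n/Ω ≈ 280 kip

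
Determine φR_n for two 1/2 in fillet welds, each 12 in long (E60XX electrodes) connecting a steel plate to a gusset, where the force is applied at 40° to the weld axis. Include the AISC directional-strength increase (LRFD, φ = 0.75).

φR_n ≈ 288 kips

E60XX → F_EXX = 60 ksi.
t_e = 0.707 × 0.5 = 0.3535 in; A_we = 0.3535 × 24 = 8.484 in².
Directional factor: 1.0 + 0.5 sin^1.5(40°) = 1.258.
F_nw = 0.6 × 60 × 1.258 = 45.28 ksi.
φR_n = 0.75 × 45.28 × 8.484 = 288.1 kips.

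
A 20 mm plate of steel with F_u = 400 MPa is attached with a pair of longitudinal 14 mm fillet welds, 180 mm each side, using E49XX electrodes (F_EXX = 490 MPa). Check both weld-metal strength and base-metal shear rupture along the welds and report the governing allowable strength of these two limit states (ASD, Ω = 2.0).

R_n/Ω ≈ 524 kN (weld metal governs)

t_e = 0.707 × 14 = 9.898 mm; L = 360 mm.
Weld metal: R_n/Ω = (1/2.0) × 0.6 × 490 × 9.898 × 360 × 10⁻³ = 523.8 kN.
Base metal (shear rupture): R_n/Ω = (1/2.0) × 0.6 × 400 × 20 × 360 × 10⁻³ = 864 kN.
Governing: weld metal.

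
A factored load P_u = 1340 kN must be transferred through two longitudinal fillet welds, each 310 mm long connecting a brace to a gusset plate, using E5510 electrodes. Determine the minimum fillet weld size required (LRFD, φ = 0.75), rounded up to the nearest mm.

E55XX → F_EXX = 550 MPa.
Total weld length L = 620 mm.
Required throat t_e = P_u / (φ × 0.6 F_EXX × L) = 1340 / (0.75 × 0.6 × 550 × 620 × 10⁻³) = 8.732 mm.
Required leg w = t_e / 0.707 = 12.35 mm → use 13 mm.

w = 13 mm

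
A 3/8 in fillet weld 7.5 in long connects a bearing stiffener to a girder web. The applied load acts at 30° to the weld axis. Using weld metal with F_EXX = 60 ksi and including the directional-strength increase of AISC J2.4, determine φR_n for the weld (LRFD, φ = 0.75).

φR_n ≈ 63.2 kips

t_e = 0.707 × 0.375 = 0.2651 in; A_we = 0.2651 × 7.5 = 1.988 in².
Directional factor: 1.0 + 0.5 sin^1.5(30°) = 1.177.
F_nw = 0.6 × 60 × 1.177 = 42.36 ksi.
φR_n = 0.75 × 42.36 × 1.988 = 63.18 kips.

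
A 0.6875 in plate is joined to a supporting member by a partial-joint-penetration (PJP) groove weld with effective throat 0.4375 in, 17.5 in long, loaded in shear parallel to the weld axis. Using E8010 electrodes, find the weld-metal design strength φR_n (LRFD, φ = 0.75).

φR_n ≈ 276 kips

E80XX → F_EXX = 80 ksi.
Effective throat (given) t_e = 0.4375 in.
A_we = 0.4375 × 17.5 = 7.656 in².
F_nw = 0.6 F_EXX = 48 ksi.
φR_n = 0.75 × 48 × 7.656 = 275.6 kips.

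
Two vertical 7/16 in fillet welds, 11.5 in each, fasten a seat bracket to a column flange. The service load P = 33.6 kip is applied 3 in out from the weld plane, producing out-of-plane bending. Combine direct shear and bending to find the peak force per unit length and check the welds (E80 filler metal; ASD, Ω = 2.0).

f_max ≈ 2.71 kip/in; adequate

E80XX → F_EXX = 80 ksi.
L_w = 2 × 11.5 = 23 in; section modulus (unit throat) S = 2 × L²/6 = 44.08 in².
Direct shear f_v = P/L_w = 33.6/23 = 1.461 kip/in.
Moment M = P × e = 33.6 × 3 = 100.8 kip·in; bending f_b = M/S = 2.287 kip/in.
f_max = √(f_v² + f_b²) = √(1.461² + 2.287²) = 2.713 kip/in.
r_n/Ω = (1/2.0) × 0.6 × 80 × (0.707 × 0.4375) = 7.423 kip/in → adequate.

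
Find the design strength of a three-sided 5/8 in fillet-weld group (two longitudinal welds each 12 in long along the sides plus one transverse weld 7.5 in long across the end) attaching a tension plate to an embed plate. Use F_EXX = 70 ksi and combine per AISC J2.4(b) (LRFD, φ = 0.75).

t_e = 0.707 × 0.625 = 0.4419 in.
R_nwl = 0.6 × 70 × 0.4419 × 24 = 445.4 kips (longitudinal, 2 welds).
R_nwt = 0.6 × 70 × 0.4419 × 7.5 = 139.2 kips (transverse, base value).
(i) R_nwl + R_nwt = 584.6 kips; (ii) 0.85 R_nwl + 1.5 R_nwt = 587.4 kips.
R_n = max = 587.4 kips [governs: (ii)]; φR_n = 440.5 kips.

φR_n ≈ 441 kips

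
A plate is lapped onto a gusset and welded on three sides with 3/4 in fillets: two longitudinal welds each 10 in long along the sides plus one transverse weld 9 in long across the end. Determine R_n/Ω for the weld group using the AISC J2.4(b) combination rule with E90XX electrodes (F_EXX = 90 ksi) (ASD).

R_n/Ω ≈ 437 kips

t_e = 0.707 × 0.75 = 0.5302 in.
R_nwl = 0.6 × 90 × 0.5302 × 20 = 572.7 kips (longitudinal, 2 welds).
R_nwt = 0.6 × 90 × 0.5302 × 9 = 257.7 kips (transverse, base value).
(i) R_nwl + R_nwt = 830.4 kips; (ii) 0.85 R_nwl + 1.5 R_nwt = 873.3 kips.
R_n = max = 873.3 kips [governs: (ii)]; R_n/Ω = 436.7 kips.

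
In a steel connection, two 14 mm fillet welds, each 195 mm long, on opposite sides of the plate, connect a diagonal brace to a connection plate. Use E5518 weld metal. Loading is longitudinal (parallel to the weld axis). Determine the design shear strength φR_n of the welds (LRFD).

φR_n ≈ 955 kN

E55XX → F_EXX = 550 MPa.
Effective throat t_e = 0.707 × 14 = 9.898 mm.
Total length L = 390 mm; A_we = 9.898 × 390 = 3860 mm².
F_nw = 0.6 F_EXX = 0.6 × 550 = 330 MPa.
φR_n = 0.75 × 330 × 3860 × 10⁻³ = 955.4 kN.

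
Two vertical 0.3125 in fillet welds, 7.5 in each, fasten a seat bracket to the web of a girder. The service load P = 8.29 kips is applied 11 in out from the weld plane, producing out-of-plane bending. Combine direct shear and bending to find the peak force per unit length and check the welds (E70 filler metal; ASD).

f_max ≈ 4.89 kip/in; NOT adequate

E70XX → F_EXX = 70 ksi.
L_w = 2 × 7.5 = 15 in; section modulus (unit throat) S = 2 × L²/6 = 18.75 in².
Direct shear f_v = P/L_w = 8.29/15 = 0.5527 kip/in.
Moment M = P × e = 8.29 × 11 = 91.19 kip·in; bending f_b = M/S = 4.863 kip/in.
f_max = √(f_v² + f_b²) = √(0.5527² + 4.863²) = 4.895 kip/in.
r_n/Ω = (1/2.0) × 0.6 × 70 × (0.707 × 0.3125) = 4.64 kip/in → NOT adequate.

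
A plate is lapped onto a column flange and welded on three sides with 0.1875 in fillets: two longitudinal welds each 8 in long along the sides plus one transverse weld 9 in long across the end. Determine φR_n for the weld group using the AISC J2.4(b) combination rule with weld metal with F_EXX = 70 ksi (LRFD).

t_e = 0.707 × 0.1875 = 0.1326 in.
R_nwl = 0.6 × 70 × 0.1326 × 16 = 89.08 kip (longitudinal, 2 welds).
R_nwt = 0.6 × 70 × 0.1326 × 9 = 50.11 kip (transverse, base value).
(i) R_nwl + R_nwt = 139.2 kip; (ii) 0.85 R_nwl + 1.5 R_nwt = 150.9 kip.
R_n = max = 150.9 kip [governs: (ii)]; φR_n = 113.2 kip.

φR_n ≈ 113 kip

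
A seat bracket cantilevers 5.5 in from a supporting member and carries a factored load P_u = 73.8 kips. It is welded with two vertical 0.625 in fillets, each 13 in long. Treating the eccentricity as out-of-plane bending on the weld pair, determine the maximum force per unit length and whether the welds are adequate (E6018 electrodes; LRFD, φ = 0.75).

f_max ≈ 7.74 kip/in; adequate

E60XX → F_EXX = 60 ksi.
L_w = 2 × 13 = 26 in; section modulus (unit throat) S = 2 × L²/6 = 56.33 in².
Direct shear f_v = P/L_w = 73.8/26 = 2.838 kip/in.
Moment M = P × e = 73.8 × 5.5 = 405.9 kip·in; bending f_b = M/S = 7.205 kip/in.
f_max = √(f_v² + f_b²) = √(2.838² + 7.205²) = 7.744 kip/in.
φr_n = 0.75 × 0.6 × 60 × (0.707 × 0.625) = 11.93 kip/in → adequate.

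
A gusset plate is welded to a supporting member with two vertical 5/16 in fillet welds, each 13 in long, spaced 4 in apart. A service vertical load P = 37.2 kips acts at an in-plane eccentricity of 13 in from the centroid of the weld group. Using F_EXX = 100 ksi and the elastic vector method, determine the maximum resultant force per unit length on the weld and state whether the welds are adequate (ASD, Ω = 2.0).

f_max ≈ 7.54 kip/in; NOT adequate

Total weld length L_w = 26 in. Treat welds as unit-width lines.
Polar moment about centroid: J = 2[d³/12 + d(b/2)²] = 2[13³/12 + 13×2²] = 470.2 in³.
Direct shear f_v = P/L_w = 37.2 / 26 = 1.431 kip/in (vertical).
Torsion M = P·e = 37.2 × 13 = 483.6 kip·in.
Critical point at (x, y) = (2, 6.5) from centroid. f_tx = M·y/J = 6.686 kip/in; f_ty = M·x/J = 2.057 kip/in.
Resultant f_max = √[f_tx² + (f_v + f_ty)²] = √[6.686² + (1.431 + 2.057)²] = 7.541 kip/in.
Capacity per unit length: r_n/Ω = (1/2.0) × 0.6 × 100 × (0.707 × 0.3125) = 6.628 kip/in.
7.541 > 6.628 → NOT adequate.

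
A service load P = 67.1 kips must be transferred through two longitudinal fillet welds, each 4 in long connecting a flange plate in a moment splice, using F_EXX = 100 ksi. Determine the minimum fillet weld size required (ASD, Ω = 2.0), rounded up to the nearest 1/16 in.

w = 7/16 in

Total weld length L = 8 in.
Required throat t_e = P × Ω / (0.6 F_EXX × L) = 67.1 × 2.0 / (0.6 × 100 × 8) = 0.2796 in.
Required leg w = t_e / 0.707 = 0.3955 in → use 7/16 in.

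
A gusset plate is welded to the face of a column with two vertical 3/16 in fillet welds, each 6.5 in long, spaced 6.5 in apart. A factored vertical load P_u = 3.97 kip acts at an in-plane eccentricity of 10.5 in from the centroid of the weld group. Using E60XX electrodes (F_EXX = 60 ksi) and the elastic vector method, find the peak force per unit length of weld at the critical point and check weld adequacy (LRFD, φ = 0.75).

Total weld length L_w = 13 in. Treat welds as unit-width lines.
Polar moment about centroid: J = 2[d³/12 + d(b/2)²] = 2[6.5³/12 + 6.5×3.25²] = 183.1 in³.
Direct shear f_v = P/L_w = 3.97 / 13 = 0.3054 kip/in (vertical).
Torsion M = P·e = 3.97 × 10.5 = 41.685 kip·in.
Critical point at (x, y) = (3.25, 3.25) from centroid. f_tx = M·y/J = 0.74 kip/in; f_ty = M·x/J = 0.74 kip/in.
Resultant f_max = √[f_tx² + (f_v + f_ty)²] = √[0.74² + (0.3054 + 0.74)²] = 1.281 kip/in.
Capacity per unit length: φr_n = 0.75 × 0.6 × 60 × (0.707 × 0.1875) = 3.579 kip/in.
1.281 ≤ 3.579 → adequate.

f_max ≈ 1.28 kip/in; adequate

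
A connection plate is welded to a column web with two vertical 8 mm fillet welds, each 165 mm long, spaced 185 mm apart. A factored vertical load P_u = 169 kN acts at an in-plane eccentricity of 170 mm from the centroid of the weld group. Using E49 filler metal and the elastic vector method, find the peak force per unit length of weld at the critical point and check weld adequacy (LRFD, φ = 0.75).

E49XX → F_EXX = 490 MPa.
Total weld length L_w = 330 mm. Treat welds as unit-width lines.
Polar moment about centroid: J = 2[d³/12 + d(b/2)²] = 2[165³/12 + 165×92.5²] = 3572000 mm³.
Direct shear f_v = P/L_w = 169×10³ / 330 = 512.1 N/mm (vertical).
Torsion M = P·e = 169×10³ × 170 = 28730000 N·mm.
Critical point at (x, y) = (92.5, 82.5) from centroid. f_tx = M·y/J = 663.5 N/mm; f_ty = M·x/J = 743.9 N/mm.
Resultant f_max = √[f_tx² + (f_v + f_ty)²] = √[663.5² + (512.1 + 743.9)²] = 1421 N/mm.
Capacity per unit length: φr_n = 0.75 × 0.6 × 490 × (0.707 × 8) = 1247 N/mm.
1421 > 1247 → NOT adequate.

f_max ≈ 1420 N/mm; NOT adequate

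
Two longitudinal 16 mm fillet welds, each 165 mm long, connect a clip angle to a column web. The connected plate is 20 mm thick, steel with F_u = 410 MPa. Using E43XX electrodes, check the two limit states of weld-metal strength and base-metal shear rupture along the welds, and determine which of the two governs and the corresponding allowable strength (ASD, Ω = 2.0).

E43XX → F_EXX = 430 MPa.
t_e = 0.707 × 16 = 11.31 mm; L = 330 mm.
Weld metal: R_n/Ω = (1/2.0) × 0.6 × 430 × 11.31 × 330 × 10⁻³ = 481.6 kN.
Base metal (shear rupture): R_n/Ω = (1/2.0) × 0.6 × 410 × 20 × 330 × 10⁻³ = 811.8 kN.
Governing: weld metal.

R_n/Ω ≈ 482 kN (weld metal governs)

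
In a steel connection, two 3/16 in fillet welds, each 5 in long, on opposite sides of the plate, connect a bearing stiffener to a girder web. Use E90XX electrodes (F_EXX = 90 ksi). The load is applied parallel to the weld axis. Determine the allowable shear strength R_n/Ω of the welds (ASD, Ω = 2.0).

R_n/Ω ≈ 35.8 kips

Effective throat t_e = 0.707 × 0.1875 = 0.1326 in.
Total length L = 10 in; A_we = 0.1326 × 10 = 1.326 in².
F_nw = 0.6 F_EXX = 0.6 × 90 = 54 ksi.
R_n = 54 × 1.326 = 71.58 kips; R_n/Ω = 71.58/2.0 = 35.79 kips.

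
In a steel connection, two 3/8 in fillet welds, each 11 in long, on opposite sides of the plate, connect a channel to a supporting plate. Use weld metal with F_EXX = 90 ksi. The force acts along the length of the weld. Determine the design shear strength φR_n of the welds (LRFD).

Effective throat t_e = 0.707 × 0.375 = 0.2651 in.
Total length L = 22 in; A_we = 0.2651 × 22 = 5.833 in².
F_nw = 0.6 F_EXX = 0.6 × 90 = 54 ksi.
φR_n = 0.75 × 54 × 5.833 = 236.2 kips.

φR_n ≈ 236 kips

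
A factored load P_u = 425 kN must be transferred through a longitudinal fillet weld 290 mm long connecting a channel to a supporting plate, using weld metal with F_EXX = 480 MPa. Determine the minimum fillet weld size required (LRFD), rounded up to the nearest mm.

Total weld length L = 290 mm.
Required throat t_e = P_u / (φ × 0.6 F_EXX × L) = 425 / (0.75 × 0.6 × 480 × 290 × 10⁻³) = 6.785 mm.
Required leg w = t_e / 0.707 = 9.597 mm → use 10 mm.

w = 10 mm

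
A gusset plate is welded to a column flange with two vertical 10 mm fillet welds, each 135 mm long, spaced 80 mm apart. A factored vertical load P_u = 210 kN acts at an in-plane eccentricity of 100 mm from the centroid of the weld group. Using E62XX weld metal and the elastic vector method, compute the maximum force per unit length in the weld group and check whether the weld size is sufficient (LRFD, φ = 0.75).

f_max ≈ 2450 N/mm; NOT adequate

E62XX → F_EXX = 620 MPa.
Total weld length L_w = 270 mm. Treat welds as unit-width lines.
Polar moment about centroid: J = 2[d³/12 + d(b/2)²] = 2[135³/12 + 135×40²] = 842100 mm³.
Direct shear f_v = P/L_w = 210×10³ / 270 = 777.8 N/mm (vertical).
Torsion M = P·e = 210×10³ × 100 = 21000000 N·mm.
Critical point at (x, y) = (40, 67.5) from centroid. f_tx = M·y/J = 1683 N/mm; f_ty = M·x/J = 997.6 N/mm.
Resultant f_max = √[f_tx² + (f_v + f_ty)²] = √[1683² + (777.8 + 997.6)²] = 2447 N/mm.
Capacity per unit length: φr_n = 0.75 × 0.6 × 620 × (0.707 × 10) = 1973 N/mm.
2447 > 1973 → NOT adequate.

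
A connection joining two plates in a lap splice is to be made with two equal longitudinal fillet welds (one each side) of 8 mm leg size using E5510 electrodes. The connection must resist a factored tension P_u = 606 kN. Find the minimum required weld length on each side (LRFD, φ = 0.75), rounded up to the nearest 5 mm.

L = 220 mm on each side

E55XX → F_EXX = 550 MPa.
Throat t_e = 0.707 × 8 = 5.656 mm.
φr_n = 0.75 × 0.6 × 550 × 5.656 × 10⁻³ = 1.4 kN/mm.
L_req = P_u / φr_n = 606 / 1.4 = 432.9 mm total.
Per side: 432.9 / 2 = 216.5 mm.
Round up → use L = 220 mm on each side.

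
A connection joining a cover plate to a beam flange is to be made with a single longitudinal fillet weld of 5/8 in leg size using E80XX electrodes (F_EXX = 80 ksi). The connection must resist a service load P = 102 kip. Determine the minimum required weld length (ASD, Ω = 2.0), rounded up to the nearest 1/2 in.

Throat t_e = 0.707 × 0.625 = 0.4419 in.
r_n/Ω = (0.6 × 80 × 0.4419) / 2.0 = 10.6 kip/in.
L_req = P / (r_n/Ω) = 102 / 10.6 = 9.618 in total.
Round up → use L = 10 in.

L = 10 in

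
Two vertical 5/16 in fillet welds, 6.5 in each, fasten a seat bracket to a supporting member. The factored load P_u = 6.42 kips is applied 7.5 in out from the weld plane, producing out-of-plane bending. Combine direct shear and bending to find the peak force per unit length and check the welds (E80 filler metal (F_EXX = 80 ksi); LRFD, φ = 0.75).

L_w = 2 × 6.5 = 13 in; section modulus (unit throat) S = 2 × L²/6 = 14.08 in².
Direct shear f_v = P/L_w = 6.42/13 = 0.4938 kip/in.
Moment M = P × e = 6.42 × 7.5 = 48.15 kip·in; bending f_b = M/S = 3.419 kip/in.
f_max = √(f_v² + f_b²) = √(0.4938² + 3.419²) = 3.454 kip/in.
φr_n = 0.75 × 0.6 × 80 × (0.707 × 0.3125) = 7.954 kip/in → adequate.

f_max ≈ 3.45 kip/in; adequate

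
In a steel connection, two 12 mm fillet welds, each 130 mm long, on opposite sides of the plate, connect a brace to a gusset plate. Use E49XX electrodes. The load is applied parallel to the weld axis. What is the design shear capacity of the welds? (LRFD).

E49XX → F_EXX = 490 MPa.
Effective throat t_e = 0.707 × 12 = 8.484 mm.
Total length L = 260 mm; A_we = 8.484 × 260 = 2206 mm².
F_nw = 0.6 F_EXX = 0.6 × 490 = 294 MPa.
φR_n = 0.75 × 294 × 2206 × 10⁻³ = 486.4 kN.

φR_n ≈ 486 kN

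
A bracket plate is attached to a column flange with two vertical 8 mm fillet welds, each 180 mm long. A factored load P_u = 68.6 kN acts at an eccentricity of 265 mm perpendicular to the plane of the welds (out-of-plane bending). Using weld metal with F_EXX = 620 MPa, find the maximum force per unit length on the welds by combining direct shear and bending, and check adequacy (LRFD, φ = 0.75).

f_max ≈ 1690 N/mm; NOT adequate

L_w = 2 × 180 = 360 mm; section modulus (unit throat) S = 2 × L²/6 = 10800 mm².
Direct shear f_v = P/L_w = 68.6×10³/360 = 190.6 N/mm.
Moment M = P × e = 68.6×10³ × 265 = 18179000 N·mm; bending f_b = M/S = 1683 N/mm.
f_max = √(f_v² + f_b²) = √(190.6² + 1683²) = 1694 N/mm.
φr_n = 0.75 × 0.6 × 620 × (0.707 × 8) = 1578 N/mm → NOT adequate.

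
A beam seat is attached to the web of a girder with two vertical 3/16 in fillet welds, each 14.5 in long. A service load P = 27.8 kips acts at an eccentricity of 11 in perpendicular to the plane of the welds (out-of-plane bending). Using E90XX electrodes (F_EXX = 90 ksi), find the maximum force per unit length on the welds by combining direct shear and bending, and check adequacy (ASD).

f_max ≈ 4.47 kip/in; NOT adequate

L_w = 2 × 14.5 = 29 in; section modulus (unit throat) S = 2 × L²/6 = 70.08 in².
Direct shear f_v = P/L_w = 27.8/29 = 0.9586 kip/in.
Moment M = P × e = 27.8 × 11 = 305.8 kip·in; bending f_b = M/S = 4.363 kip/in.
f_max = √(f_v² + f_b²) = √(0.9586² + 4.363²) = 4.467 kip/in.
r_n/Ω = (1/2.0) × 0.6 × 90 × (0.707 × 0.1875) = 3.579 kip/in → NOT adequate.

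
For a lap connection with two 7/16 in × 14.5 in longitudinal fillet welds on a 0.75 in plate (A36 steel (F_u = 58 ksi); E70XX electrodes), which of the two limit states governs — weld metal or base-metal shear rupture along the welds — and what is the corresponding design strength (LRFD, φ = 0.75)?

φR_n ≈ 283 kip (weld metal governs)

E70XX → F_EXX = 70 ksi.
t_e = 0.707 × 0.4375 = 0.3093 in; L = 29 in.
Weld metal: φR_n = 0.75 × 0.6 × 70 × 0.3093 × 29 = 282.6 kip.
Base metal (shear rupture): φR_n = 0.75 × 0.6 × 58 × 0.75 × 29 = 567.7 kip.
Governing: weld metal.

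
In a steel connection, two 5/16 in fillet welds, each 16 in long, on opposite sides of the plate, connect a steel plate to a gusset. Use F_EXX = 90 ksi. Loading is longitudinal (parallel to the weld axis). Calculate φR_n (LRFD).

Effective throat t_e = 0.707 × 0.3125 = 0.2209 in.
Total length L = 32 in; A_we = 0.2209 × 32 = 7.07 in².
F_nw = 0.6 F_EXX = 0.6 × 90 = 54 ksi.
φR_n = 0.75 × 54 × 7.07 = 286.3 kip.

φR_n ≈ 286 kip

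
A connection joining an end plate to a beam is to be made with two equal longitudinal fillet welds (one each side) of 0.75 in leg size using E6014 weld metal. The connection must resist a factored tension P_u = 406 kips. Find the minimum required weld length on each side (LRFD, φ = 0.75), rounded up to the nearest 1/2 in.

L = 14.5 in on each side

E60XX → F_EXX = 60 ksi.
Throat t_e = 0.707 × 0.75 = 0.5302 in.
φr_n = 0.75 × 0.6 × 60 × 0.5302 = 14.32 kips/in.
L_req = P_u / φr_n = 406 / 14.32 = 28.36 in total.
Per side: 28.36 / 2 = 14.18 in.
Round up → use L = 14.5 in on each side.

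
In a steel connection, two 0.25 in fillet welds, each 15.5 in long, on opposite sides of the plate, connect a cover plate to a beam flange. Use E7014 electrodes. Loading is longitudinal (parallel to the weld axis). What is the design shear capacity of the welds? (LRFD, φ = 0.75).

φR_n ≈ 173 kip

E70XX → F_EXX = 70 ksi.
Effective throat t_e = 0.707 × 0.25 = 0.1767 in.
Total length L = 31 in; A_we = 0.1767 × 31 = 5.479 in².
F_nw = 0.6 F_EXX = 0.6 × 70 = 42 ksi.
φR_n = 0.75 × 42 × 5.479 = 172.6 kip.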